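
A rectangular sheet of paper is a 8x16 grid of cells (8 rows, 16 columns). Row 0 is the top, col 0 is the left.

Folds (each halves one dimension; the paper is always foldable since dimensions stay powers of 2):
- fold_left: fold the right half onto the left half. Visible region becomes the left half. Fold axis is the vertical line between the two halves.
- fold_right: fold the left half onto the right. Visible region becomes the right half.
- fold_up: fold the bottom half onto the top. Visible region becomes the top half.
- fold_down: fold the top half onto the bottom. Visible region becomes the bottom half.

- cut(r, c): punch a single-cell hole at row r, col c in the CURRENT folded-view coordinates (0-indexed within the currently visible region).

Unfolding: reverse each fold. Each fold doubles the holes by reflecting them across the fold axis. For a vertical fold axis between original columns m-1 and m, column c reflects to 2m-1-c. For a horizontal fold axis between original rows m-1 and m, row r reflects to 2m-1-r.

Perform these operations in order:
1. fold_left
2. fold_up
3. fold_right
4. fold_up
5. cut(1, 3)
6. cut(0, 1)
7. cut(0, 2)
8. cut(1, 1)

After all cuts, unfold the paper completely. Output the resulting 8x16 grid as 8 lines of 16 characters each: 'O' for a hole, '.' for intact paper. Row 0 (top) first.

Answer: .OO..OO..OO..OO.
O.O..O.OO.O..O.O
O.O..O.OO.O..O.O
.OO..OO..OO..OO.
.OO..OO..OO..OO.
O.O..O.OO.O..O.O
O.O..O.OO.O..O.O
.OO..OO..OO..OO.

Derivation:
Op 1 fold_left: fold axis v@8; visible region now rows[0,8) x cols[0,8) = 8x8
Op 2 fold_up: fold axis h@4; visible region now rows[0,4) x cols[0,8) = 4x8
Op 3 fold_right: fold axis v@4; visible region now rows[0,4) x cols[4,8) = 4x4
Op 4 fold_up: fold axis h@2; visible region now rows[0,2) x cols[4,8) = 2x4
Op 5 cut(1, 3): punch at orig (1,7); cuts so far [(1, 7)]; region rows[0,2) x cols[4,8) = 2x4
Op 6 cut(0, 1): punch at orig (0,5); cuts so far [(0, 5), (1, 7)]; region rows[0,2) x cols[4,8) = 2x4
Op 7 cut(0, 2): punch at orig (0,6); cuts so far [(0, 5), (0, 6), (1, 7)]; region rows[0,2) x cols[4,8) = 2x4
Op 8 cut(1, 1): punch at orig (1,5); cuts so far [(0, 5), (0, 6), (1, 5), (1, 7)]; region rows[0,2) x cols[4,8) = 2x4
Unfold 1 (reflect across h@2): 8 holes -> [(0, 5), (0, 6), (1, 5), (1, 7), (2, 5), (2, 7), (3, 5), (3, 6)]
Unfold 2 (reflect across v@4): 16 holes -> [(0, 1), (0, 2), (0, 5), (0, 6), (1, 0), (1, 2), (1, 5), (1, 7), (2, 0), (2, 2), (2, 5), (2, 7), (3, 1), (3, 2), (3, 5), (3, 6)]
Unfold 3 (reflect across h@4): 32 holes -> [(0, 1), (0, 2), (0, 5), (0, 6), (1, 0), (1, 2), (1, 5), (1, 7), (2, 0), (2, 2), (2, 5), (2, 7), (3, 1), (3, 2), (3, 5), (3, 6), (4, 1), (4, 2), (4, 5), (4, 6), (5, 0), (5, 2), (5, 5), (5, 7), (6, 0), (6, 2), (6, 5), (6, 7), (7, 1), (7, 2), (7, 5), (7, 6)]
Unfold 4 (reflect across v@8): 64 holes -> [(0, 1), (0, 2), (0, 5), (0, 6), (0, 9), (0, 10), (0, 13), (0, 14), (1, 0), (1, 2), (1, 5), (1, 7), (1, 8), (1, 10), (1, 13), (1, 15), (2, 0), (2, 2), (2, 5), (2, 7), (2, 8), (2, 10), (2, 13), (2, 15), (3, 1), (3, 2), (3, 5), (3, 6), (3, 9), (3, 10), (3, 13), (3, 14), (4, 1), (4, 2), (4, 5), (4, 6), (4, 9), (4, 10), (4, 13), (4, 14), (5, 0), (5, 2), (5, 5), (5, 7), (5, 8), (5, 10), (5, 13), (5, 15), (6, 0), (6, 2), (6, 5), (6, 7), (6, 8), (6, 10), (6, 13), (6, 15), (7, 1), (7, 2), (7, 5), (7, 6), (7, 9), (7, 10), (7, 13), (7, 14)]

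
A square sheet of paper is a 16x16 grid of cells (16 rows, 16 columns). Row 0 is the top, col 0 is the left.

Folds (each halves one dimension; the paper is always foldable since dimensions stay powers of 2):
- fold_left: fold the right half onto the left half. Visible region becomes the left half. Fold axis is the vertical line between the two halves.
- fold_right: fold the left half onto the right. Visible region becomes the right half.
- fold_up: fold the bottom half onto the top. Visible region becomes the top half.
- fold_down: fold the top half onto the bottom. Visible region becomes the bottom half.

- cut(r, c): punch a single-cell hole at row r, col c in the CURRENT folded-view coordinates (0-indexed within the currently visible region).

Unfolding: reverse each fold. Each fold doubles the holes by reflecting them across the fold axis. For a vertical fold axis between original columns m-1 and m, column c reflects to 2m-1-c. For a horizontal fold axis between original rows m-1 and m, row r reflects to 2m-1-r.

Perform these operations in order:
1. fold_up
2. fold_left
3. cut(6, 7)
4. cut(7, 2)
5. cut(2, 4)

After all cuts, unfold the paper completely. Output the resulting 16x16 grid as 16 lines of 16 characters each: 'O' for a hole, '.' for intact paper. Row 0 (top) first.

Op 1 fold_up: fold axis h@8; visible region now rows[0,8) x cols[0,16) = 8x16
Op 2 fold_left: fold axis v@8; visible region now rows[0,8) x cols[0,8) = 8x8
Op 3 cut(6, 7): punch at orig (6,7); cuts so far [(6, 7)]; region rows[0,8) x cols[0,8) = 8x8
Op 4 cut(7, 2): punch at orig (7,2); cuts so far [(6, 7), (7, 2)]; region rows[0,8) x cols[0,8) = 8x8
Op 5 cut(2, 4): punch at orig (2,4); cuts so far [(2, 4), (6, 7), (7, 2)]; region rows[0,8) x cols[0,8) = 8x8
Unfold 1 (reflect across v@8): 6 holes -> [(2, 4), (2, 11), (6, 7), (6, 8), (7, 2), (7, 13)]
Unfold 2 (reflect across h@8): 12 holes -> [(2, 4), (2, 11), (6, 7), (6, 8), (7, 2), (7, 13), (8, 2), (8, 13), (9, 7), (9, 8), (13, 4), (13, 11)]

Answer: ................
................
....O......O....
................
................
................
.......OO.......
..O..........O..
..O..........O..
.......OO.......
................
................
................
....O......O....
................
................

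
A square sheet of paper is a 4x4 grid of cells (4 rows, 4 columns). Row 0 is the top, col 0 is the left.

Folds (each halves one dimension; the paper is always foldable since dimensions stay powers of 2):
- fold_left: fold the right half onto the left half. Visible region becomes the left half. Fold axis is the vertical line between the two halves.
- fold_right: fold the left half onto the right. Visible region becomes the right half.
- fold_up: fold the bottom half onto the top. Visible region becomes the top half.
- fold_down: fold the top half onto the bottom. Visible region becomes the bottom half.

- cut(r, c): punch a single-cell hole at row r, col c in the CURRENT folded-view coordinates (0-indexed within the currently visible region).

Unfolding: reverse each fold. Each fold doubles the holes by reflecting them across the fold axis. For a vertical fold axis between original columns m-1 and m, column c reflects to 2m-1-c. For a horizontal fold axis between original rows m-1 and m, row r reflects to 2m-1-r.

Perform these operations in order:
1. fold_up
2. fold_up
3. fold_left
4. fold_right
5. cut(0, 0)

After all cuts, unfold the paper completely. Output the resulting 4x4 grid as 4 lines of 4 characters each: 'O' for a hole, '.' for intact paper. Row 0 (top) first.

Answer: OOOO
OOOO
OOOO
OOOO

Derivation:
Op 1 fold_up: fold axis h@2; visible region now rows[0,2) x cols[0,4) = 2x4
Op 2 fold_up: fold axis h@1; visible region now rows[0,1) x cols[0,4) = 1x4
Op 3 fold_left: fold axis v@2; visible region now rows[0,1) x cols[0,2) = 1x2
Op 4 fold_right: fold axis v@1; visible region now rows[0,1) x cols[1,2) = 1x1
Op 5 cut(0, 0): punch at orig (0,1); cuts so far [(0, 1)]; region rows[0,1) x cols[1,2) = 1x1
Unfold 1 (reflect across v@1): 2 holes -> [(0, 0), (0, 1)]
Unfold 2 (reflect across v@2): 4 holes -> [(0, 0), (0, 1), (0, 2), (0, 3)]
Unfold 3 (reflect across h@1): 8 holes -> [(0, 0), (0, 1), (0, 2), (0, 3), (1, 0), (1, 1), (1, 2), (1, 3)]
Unfold 4 (reflect across h@2): 16 holes -> [(0, 0), (0, 1), (0, 2), (0, 3), (1, 0), (1, 1), (1, 2), (1, 3), (2, 0), (2, 1), (2, 2), (2, 3), (3, 0), (3, 1), (3, 2), (3, 3)]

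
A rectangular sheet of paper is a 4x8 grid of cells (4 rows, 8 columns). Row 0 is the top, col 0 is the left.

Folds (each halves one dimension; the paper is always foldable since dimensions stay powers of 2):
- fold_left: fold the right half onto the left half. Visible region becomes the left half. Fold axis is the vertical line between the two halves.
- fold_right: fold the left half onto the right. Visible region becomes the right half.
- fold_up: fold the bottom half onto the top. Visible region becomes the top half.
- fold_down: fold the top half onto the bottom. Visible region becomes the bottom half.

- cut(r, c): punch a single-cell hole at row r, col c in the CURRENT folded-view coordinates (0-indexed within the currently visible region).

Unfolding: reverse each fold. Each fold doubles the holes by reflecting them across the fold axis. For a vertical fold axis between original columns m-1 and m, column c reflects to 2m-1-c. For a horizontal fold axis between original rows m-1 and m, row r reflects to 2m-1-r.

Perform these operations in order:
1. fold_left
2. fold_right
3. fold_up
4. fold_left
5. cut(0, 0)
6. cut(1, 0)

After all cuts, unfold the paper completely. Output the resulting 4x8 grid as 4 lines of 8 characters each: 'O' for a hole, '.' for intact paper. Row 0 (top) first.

Answer: OOOOOOOO
OOOOOOOO
OOOOOOOO
OOOOOOOO

Derivation:
Op 1 fold_left: fold axis v@4; visible region now rows[0,4) x cols[0,4) = 4x4
Op 2 fold_right: fold axis v@2; visible region now rows[0,4) x cols[2,4) = 4x2
Op 3 fold_up: fold axis h@2; visible region now rows[0,2) x cols[2,4) = 2x2
Op 4 fold_left: fold axis v@3; visible region now rows[0,2) x cols[2,3) = 2x1
Op 5 cut(0, 0): punch at orig (0,2); cuts so far [(0, 2)]; region rows[0,2) x cols[2,3) = 2x1
Op 6 cut(1, 0): punch at orig (1,2); cuts so far [(0, 2), (1, 2)]; region rows[0,2) x cols[2,3) = 2x1
Unfold 1 (reflect across v@3): 4 holes -> [(0, 2), (0, 3), (1, 2), (1, 3)]
Unfold 2 (reflect across h@2): 8 holes -> [(0, 2), (0, 3), (1, 2), (1, 3), (2, 2), (2, 3), (3, 2), (3, 3)]
Unfold 3 (reflect across v@2): 16 holes -> [(0, 0), (0, 1), (0, 2), (0, 3), (1, 0), (1, 1), (1, 2), (1, 3), (2, 0), (2, 1), (2, 2), (2, 3), (3, 0), (3, 1), (3, 2), (3, 3)]
Unfold 4 (reflect across v@4): 32 holes -> [(0, 0), (0, 1), (0, 2), (0, 3), (0, 4), (0, 5), (0, 6), (0, 7), (1, 0), (1, 1), (1, 2), (1, 3), (1, 4), (1, 5), (1, 6), (1, 7), (2, 0), (2, 1), (2, 2), (2, 3), (2, 4), (2, 5), (2, 6), (2, 7), (3, 0), (3, 1), (3, 2), (3, 3), (3, 4), (3, 5), (3, 6), (3, 7)]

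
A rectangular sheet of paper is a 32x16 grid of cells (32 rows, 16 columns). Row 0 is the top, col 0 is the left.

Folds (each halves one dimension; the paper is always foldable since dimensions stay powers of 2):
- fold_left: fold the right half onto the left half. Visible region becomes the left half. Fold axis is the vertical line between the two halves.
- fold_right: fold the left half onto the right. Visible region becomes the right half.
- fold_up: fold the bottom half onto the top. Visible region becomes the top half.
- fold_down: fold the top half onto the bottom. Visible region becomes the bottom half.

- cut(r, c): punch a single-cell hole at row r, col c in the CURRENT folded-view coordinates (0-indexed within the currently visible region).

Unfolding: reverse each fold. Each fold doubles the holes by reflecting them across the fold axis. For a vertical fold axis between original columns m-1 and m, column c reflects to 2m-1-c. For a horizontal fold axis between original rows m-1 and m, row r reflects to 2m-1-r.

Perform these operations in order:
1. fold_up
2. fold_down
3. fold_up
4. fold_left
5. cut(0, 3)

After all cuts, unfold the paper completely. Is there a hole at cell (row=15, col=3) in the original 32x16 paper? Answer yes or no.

Answer: yes

Derivation:
Op 1 fold_up: fold axis h@16; visible region now rows[0,16) x cols[0,16) = 16x16
Op 2 fold_down: fold axis h@8; visible region now rows[8,16) x cols[0,16) = 8x16
Op 3 fold_up: fold axis h@12; visible region now rows[8,12) x cols[0,16) = 4x16
Op 4 fold_left: fold axis v@8; visible region now rows[8,12) x cols[0,8) = 4x8
Op 5 cut(0, 3): punch at orig (8,3); cuts so far [(8, 3)]; region rows[8,12) x cols[0,8) = 4x8
Unfold 1 (reflect across v@8): 2 holes -> [(8, 3), (8, 12)]
Unfold 2 (reflect across h@12): 4 holes -> [(8, 3), (8, 12), (15, 3), (15, 12)]
Unfold 3 (reflect across h@8): 8 holes -> [(0, 3), (0, 12), (7, 3), (7, 12), (8, 3), (8, 12), (15, 3), (15, 12)]
Unfold 4 (reflect across h@16): 16 holes -> [(0, 3), (0, 12), (7, 3), (7, 12), (8, 3), (8, 12), (15, 3), (15, 12), (16, 3), (16, 12), (23, 3), (23, 12), (24, 3), (24, 12), (31, 3), (31, 12)]
Holes: [(0, 3), (0, 12), (7, 3), (7, 12), (8, 3), (8, 12), (15, 3), (15, 12), (16, 3), (16, 12), (23, 3), (23, 12), (24, 3), (24, 12), (31, 3), (31, 12)]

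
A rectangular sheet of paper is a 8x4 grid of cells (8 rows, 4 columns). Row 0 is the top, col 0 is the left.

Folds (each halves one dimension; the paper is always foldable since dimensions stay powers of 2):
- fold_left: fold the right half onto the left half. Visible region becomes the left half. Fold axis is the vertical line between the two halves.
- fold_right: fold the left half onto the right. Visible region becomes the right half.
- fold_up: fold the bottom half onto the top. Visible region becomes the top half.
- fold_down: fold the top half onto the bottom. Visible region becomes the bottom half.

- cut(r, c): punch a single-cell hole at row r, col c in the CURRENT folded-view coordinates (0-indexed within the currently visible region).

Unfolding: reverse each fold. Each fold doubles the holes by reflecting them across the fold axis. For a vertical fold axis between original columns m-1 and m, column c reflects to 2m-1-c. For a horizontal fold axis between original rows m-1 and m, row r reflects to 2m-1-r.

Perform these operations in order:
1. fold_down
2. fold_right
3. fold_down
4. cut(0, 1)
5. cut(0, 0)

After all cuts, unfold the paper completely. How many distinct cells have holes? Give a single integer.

Op 1 fold_down: fold axis h@4; visible region now rows[4,8) x cols[0,4) = 4x4
Op 2 fold_right: fold axis v@2; visible region now rows[4,8) x cols[2,4) = 4x2
Op 3 fold_down: fold axis h@6; visible region now rows[6,8) x cols[2,4) = 2x2
Op 4 cut(0, 1): punch at orig (6,3); cuts so far [(6, 3)]; region rows[6,8) x cols[2,4) = 2x2
Op 5 cut(0, 0): punch at orig (6,2); cuts so far [(6, 2), (6, 3)]; region rows[6,8) x cols[2,4) = 2x2
Unfold 1 (reflect across h@6): 4 holes -> [(5, 2), (5, 3), (6, 2), (6, 3)]
Unfold 2 (reflect across v@2): 8 holes -> [(5, 0), (5, 1), (5, 2), (5, 3), (6, 0), (6, 1), (6, 2), (6, 3)]
Unfold 3 (reflect across h@4): 16 holes -> [(1, 0), (1, 1), (1, 2), (1, 3), (2, 0), (2, 1), (2, 2), (2, 3), (5, 0), (5, 1), (5, 2), (5, 3), (6, 0), (6, 1), (6, 2), (6, 3)]

Answer: 16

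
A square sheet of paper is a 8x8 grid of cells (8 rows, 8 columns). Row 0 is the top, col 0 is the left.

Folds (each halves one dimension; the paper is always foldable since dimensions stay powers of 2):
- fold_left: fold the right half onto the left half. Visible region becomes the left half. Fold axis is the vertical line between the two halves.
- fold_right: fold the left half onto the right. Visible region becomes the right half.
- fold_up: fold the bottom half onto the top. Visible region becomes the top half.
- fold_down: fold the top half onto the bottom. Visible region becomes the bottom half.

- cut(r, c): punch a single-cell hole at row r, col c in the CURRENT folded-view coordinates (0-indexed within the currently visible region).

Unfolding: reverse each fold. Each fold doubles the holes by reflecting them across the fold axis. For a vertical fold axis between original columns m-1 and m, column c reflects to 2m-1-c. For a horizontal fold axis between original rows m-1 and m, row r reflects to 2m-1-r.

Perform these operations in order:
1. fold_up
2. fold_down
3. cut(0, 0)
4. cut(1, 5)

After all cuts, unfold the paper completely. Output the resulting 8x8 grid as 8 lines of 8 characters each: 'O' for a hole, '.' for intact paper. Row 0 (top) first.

Op 1 fold_up: fold axis h@4; visible region now rows[0,4) x cols[0,8) = 4x8
Op 2 fold_down: fold axis h@2; visible region now rows[2,4) x cols[0,8) = 2x8
Op 3 cut(0, 0): punch at orig (2,0); cuts so far [(2, 0)]; region rows[2,4) x cols[0,8) = 2x8
Op 4 cut(1, 5): punch at orig (3,5); cuts so far [(2, 0), (3, 5)]; region rows[2,4) x cols[0,8) = 2x8
Unfold 1 (reflect across h@2): 4 holes -> [(0, 5), (1, 0), (2, 0), (3, 5)]
Unfold 2 (reflect across h@4): 8 holes -> [(0, 5), (1, 0), (2, 0), (3, 5), (4, 5), (5, 0), (6, 0), (7, 5)]

Answer: .....O..
O.......
O.......
.....O..
.....O..
O.......
O.......
.....O..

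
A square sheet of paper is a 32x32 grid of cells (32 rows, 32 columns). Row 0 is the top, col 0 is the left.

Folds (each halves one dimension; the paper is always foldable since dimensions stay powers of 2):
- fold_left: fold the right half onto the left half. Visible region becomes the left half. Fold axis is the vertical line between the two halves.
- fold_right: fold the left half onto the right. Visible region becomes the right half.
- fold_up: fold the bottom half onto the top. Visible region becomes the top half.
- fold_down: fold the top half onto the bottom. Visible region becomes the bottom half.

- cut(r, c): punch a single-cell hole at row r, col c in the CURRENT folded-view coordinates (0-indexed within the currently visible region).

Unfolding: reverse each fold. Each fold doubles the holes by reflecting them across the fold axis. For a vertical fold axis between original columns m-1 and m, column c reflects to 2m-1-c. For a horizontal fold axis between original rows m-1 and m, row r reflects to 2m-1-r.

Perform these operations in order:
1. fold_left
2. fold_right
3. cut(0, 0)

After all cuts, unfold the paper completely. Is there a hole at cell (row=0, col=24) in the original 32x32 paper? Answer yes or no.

Op 1 fold_left: fold axis v@16; visible region now rows[0,32) x cols[0,16) = 32x16
Op 2 fold_right: fold axis v@8; visible region now rows[0,32) x cols[8,16) = 32x8
Op 3 cut(0, 0): punch at orig (0,8); cuts so far [(0, 8)]; region rows[0,32) x cols[8,16) = 32x8
Unfold 1 (reflect across v@8): 2 holes -> [(0, 7), (0, 8)]
Unfold 2 (reflect across v@16): 4 holes -> [(0, 7), (0, 8), (0, 23), (0, 24)]
Holes: [(0, 7), (0, 8), (0, 23), (0, 24)]

Answer: yes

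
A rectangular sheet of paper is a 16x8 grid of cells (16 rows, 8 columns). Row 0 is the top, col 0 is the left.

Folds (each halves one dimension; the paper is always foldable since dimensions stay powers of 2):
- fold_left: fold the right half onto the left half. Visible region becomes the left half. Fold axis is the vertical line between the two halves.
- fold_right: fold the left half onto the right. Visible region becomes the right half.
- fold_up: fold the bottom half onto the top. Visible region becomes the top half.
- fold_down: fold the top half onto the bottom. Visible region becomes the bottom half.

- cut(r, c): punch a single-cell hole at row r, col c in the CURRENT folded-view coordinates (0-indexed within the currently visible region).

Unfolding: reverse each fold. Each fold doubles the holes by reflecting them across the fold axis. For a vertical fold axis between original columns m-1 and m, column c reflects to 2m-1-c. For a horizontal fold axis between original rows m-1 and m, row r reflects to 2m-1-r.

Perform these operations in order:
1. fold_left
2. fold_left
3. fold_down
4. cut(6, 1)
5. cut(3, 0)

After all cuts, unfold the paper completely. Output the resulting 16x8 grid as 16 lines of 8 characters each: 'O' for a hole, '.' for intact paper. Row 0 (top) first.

Op 1 fold_left: fold axis v@4; visible region now rows[0,16) x cols[0,4) = 16x4
Op 2 fold_left: fold axis v@2; visible region now rows[0,16) x cols[0,2) = 16x2
Op 3 fold_down: fold axis h@8; visible region now rows[8,16) x cols[0,2) = 8x2
Op 4 cut(6, 1): punch at orig (14,1); cuts so far [(14, 1)]; region rows[8,16) x cols[0,2) = 8x2
Op 5 cut(3, 0): punch at orig (11,0); cuts so far [(11, 0), (14, 1)]; region rows[8,16) x cols[0,2) = 8x2
Unfold 1 (reflect across h@8): 4 holes -> [(1, 1), (4, 0), (11, 0), (14, 1)]
Unfold 2 (reflect across v@2): 8 holes -> [(1, 1), (1, 2), (4, 0), (4, 3), (11, 0), (11, 3), (14, 1), (14, 2)]
Unfold 3 (reflect across v@4): 16 holes -> [(1, 1), (1, 2), (1, 5), (1, 6), (4, 0), (4, 3), (4, 4), (4, 7), (11, 0), (11, 3), (11, 4), (11, 7), (14, 1), (14, 2), (14, 5), (14, 6)]

Answer: ........
.OO..OO.
........
........
O..OO..O
........
........
........
........
........
........
O..OO..O
........
........
.OO..OO.
........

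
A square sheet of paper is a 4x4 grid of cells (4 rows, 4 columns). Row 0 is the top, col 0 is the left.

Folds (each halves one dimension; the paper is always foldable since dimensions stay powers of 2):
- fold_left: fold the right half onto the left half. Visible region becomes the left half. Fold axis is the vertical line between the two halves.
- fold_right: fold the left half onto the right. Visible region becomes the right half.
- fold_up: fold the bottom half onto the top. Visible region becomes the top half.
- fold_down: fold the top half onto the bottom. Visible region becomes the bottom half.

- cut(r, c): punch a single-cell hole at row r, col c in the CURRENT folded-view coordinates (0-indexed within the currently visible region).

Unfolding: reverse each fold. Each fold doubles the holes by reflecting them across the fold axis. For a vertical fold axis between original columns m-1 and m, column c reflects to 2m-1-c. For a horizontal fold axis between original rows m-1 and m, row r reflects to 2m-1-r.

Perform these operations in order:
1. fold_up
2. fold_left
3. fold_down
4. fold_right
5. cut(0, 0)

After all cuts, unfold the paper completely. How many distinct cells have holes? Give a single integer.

Op 1 fold_up: fold axis h@2; visible region now rows[0,2) x cols[0,4) = 2x4
Op 2 fold_left: fold axis v@2; visible region now rows[0,2) x cols[0,2) = 2x2
Op 3 fold_down: fold axis h@1; visible region now rows[1,2) x cols[0,2) = 1x2
Op 4 fold_right: fold axis v@1; visible region now rows[1,2) x cols[1,2) = 1x1
Op 5 cut(0, 0): punch at orig (1,1); cuts so far [(1, 1)]; region rows[1,2) x cols[1,2) = 1x1
Unfold 1 (reflect across v@1): 2 holes -> [(1, 0), (1, 1)]
Unfold 2 (reflect across h@1): 4 holes -> [(0, 0), (0, 1), (1, 0), (1, 1)]
Unfold 3 (reflect across v@2): 8 holes -> [(0, 0), (0, 1), (0, 2), (0, 3), (1, 0), (1, 1), (1, 2), (1, 3)]
Unfold 4 (reflect across h@2): 16 holes -> [(0, 0), (0, 1), (0, 2), (0, 3), (1, 0), (1, 1), (1, 2), (1, 3), (2, 0), (2, 1), (2, 2), (2, 3), (3, 0), (3, 1), (3, 2), (3, 3)]

Answer: 16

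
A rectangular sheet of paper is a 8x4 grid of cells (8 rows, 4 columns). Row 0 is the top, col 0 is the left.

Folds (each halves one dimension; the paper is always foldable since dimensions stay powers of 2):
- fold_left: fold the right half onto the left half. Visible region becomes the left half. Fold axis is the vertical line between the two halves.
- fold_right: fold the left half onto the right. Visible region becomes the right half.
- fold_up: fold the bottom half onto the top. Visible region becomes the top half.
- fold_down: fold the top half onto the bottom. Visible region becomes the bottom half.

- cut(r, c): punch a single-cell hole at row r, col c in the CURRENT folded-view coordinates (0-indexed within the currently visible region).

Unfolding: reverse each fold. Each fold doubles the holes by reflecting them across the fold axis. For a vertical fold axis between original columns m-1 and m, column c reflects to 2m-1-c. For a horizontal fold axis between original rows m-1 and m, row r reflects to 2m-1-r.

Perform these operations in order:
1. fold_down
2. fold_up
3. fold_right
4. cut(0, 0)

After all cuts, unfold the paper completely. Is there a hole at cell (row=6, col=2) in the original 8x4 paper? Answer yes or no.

Op 1 fold_down: fold axis h@4; visible region now rows[4,8) x cols[0,4) = 4x4
Op 2 fold_up: fold axis h@6; visible region now rows[4,6) x cols[0,4) = 2x4
Op 3 fold_right: fold axis v@2; visible region now rows[4,6) x cols[2,4) = 2x2
Op 4 cut(0, 0): punch at orig (4,2); cuts so far [(4, 2)]; region rows[4,6) x cols[2,4) = 2x2
Unfold 1 (reflect across v@2): 2 holes -> [(4, 1), (4, 2)]
Unfold 2 (reflect across h@6): 4 holes -> [(4, 1), (4, 2), (7, 1), (7, 2)]
Unfold 3 (reflect across h@4): 8 holes -> [(0, 1), (0, 2), (3, 1), (3, 2), (4, 1), (4, 2), (7, 1), (7, 2)]
Holes: [(0, 1), (0, 2), (3, 1), (3, 2), (4, 1), (4, 2), (7, 1), (7, 2)]

Answer: no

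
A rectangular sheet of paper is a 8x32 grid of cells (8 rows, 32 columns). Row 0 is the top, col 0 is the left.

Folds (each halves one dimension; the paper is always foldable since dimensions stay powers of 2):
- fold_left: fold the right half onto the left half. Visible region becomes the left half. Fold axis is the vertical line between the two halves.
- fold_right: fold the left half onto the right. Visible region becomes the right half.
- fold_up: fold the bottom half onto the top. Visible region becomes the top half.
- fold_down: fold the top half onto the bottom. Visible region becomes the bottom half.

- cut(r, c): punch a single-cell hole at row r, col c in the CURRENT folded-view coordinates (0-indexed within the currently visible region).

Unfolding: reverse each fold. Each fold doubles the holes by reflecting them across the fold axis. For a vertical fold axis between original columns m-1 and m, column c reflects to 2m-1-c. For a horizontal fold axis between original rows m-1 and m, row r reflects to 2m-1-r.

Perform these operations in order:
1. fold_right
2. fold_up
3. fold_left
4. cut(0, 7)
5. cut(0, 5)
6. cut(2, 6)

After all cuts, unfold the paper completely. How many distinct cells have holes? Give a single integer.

Op 1 fold_right: fold axis v@16; visible region now rows[0,8) x cols[16,32) = 8x16
Op 2 fold_up: fold axis h@4; visible region now rows[0,4) x cols[16,32) = 4x16
Op 3 fold_left: fold axis v@24; visible region now rows[0,4) x cols[16,24) = 4x8
Op 4 cut(0, 7): punch at orig (0,23); cuts so far [(0, 23)]; region rows[0,4) x cols[16,24) = 4x8
Op 5 cut(0, 5): punch at orig (0,21); cuts so far [(0, 21), (0, 23)]; region rows[0,4) x cols[16,24) = 4x8
Op 6 cut(2, 6): punch at orig (2,22); cuts so far [(0, 21), (0, 23), (2, 22)]; region rows[0,4) x cols[16,24) = 4x8
Unfold 1 (reflect across v@24): 6 holes -> [(0, 21), (0, 23), (0, 24), (0, 26), (2, 22), (2, 25)]
Unfold 2 (reflect across h@4): 12 holes -> [(0, 21), (0, 23), (0, 24), (0, 26), (2, 22), (2, 25), (5, 22), (5, 25), (7, 21), (7, 23), (7, 24), (7, 26)]
Unfold 3 (reflect across v@16): 24 holes -> [(0, 5), (0, 7), (0, 8), (0, 10), (0, 21), (0, 23), (0, 24), (0, 26), (2, 6), (2, 9), (2, 22), (2, 25), (5, 6), (5, 9), (5, 22), (5, 25), (7, 5), (7, 7), (7, 8), (7, 10), (7, 21), (7, 23), (7, 24), (7, 26)]

Answer: 24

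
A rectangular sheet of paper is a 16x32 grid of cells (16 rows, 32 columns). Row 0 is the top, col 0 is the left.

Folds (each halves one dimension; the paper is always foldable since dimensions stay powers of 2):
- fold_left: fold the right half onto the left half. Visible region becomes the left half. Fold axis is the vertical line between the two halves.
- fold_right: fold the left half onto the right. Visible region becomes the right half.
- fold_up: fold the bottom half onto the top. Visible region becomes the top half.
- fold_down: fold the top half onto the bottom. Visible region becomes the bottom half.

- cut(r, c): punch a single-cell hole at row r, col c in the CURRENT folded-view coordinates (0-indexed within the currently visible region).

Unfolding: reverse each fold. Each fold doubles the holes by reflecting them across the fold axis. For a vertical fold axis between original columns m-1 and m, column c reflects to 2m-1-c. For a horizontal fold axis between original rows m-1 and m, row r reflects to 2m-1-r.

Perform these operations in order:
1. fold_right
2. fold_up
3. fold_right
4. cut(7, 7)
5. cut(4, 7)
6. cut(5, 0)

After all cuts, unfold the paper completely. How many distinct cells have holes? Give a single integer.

Op 1 fold_right: fold axis v@16; visible region now rows[0,16) x cols[16,32) = 16x16
Op 2 fold_up: fold axis h@8; visible region now rows[0,8) x cols[16,32) = 8x16
Op 3 fold_right: fold axis v@24; visible region now rows[0,8) x cols[24,32) = 8x8
Op 4 cut(7, 7): punch at orig (7,31); cuts so far [(7, 31)]; region rows[0,8) x cols[24,32) = 8x8
Op 5 cut(4, 7): punch at orig (4,31); cuts so far [(4, 31), (7, 31)]; region rows[0,8) x cols[24,32) = 8x8
Op 6 cut(5, 0): punch at orig (5,24); cuts so far [(4, 31), (5, 24), (7, 31)]; region rows[0,8) x cols[24,32) = 8x8
Unfold 1 (reflect across v@24): 6 holes -> [(4, 16), (4, 31), (5, 23), (5, 24), (7, 16), (7, 31)]
Unfold 2 (reflect across h@8): 12 holes -> [(4, 16), (4, 31), (5, 23), (5, 24), (7, 16), (7, 31), (8, 16), (8, 31), (10, 23), (10, 24), (11, 16), (11, 31)]
Unfold 3 (reflect across v@16): 24 holes -> [(4, 0), (4, 15), (4, 16), (4, 31), (5, 7), (5, 8), (5, 23), (5, 24), (7, 0), (7, 15), (7, 16), (7, 31), (8, 0), (8, 15), (8, 16), (8, 31), (10, 7), (10, 8), (10, 23), (10, 24), (11, 0), (11, 15), (11, 16), (11, 31)]

Answer: 24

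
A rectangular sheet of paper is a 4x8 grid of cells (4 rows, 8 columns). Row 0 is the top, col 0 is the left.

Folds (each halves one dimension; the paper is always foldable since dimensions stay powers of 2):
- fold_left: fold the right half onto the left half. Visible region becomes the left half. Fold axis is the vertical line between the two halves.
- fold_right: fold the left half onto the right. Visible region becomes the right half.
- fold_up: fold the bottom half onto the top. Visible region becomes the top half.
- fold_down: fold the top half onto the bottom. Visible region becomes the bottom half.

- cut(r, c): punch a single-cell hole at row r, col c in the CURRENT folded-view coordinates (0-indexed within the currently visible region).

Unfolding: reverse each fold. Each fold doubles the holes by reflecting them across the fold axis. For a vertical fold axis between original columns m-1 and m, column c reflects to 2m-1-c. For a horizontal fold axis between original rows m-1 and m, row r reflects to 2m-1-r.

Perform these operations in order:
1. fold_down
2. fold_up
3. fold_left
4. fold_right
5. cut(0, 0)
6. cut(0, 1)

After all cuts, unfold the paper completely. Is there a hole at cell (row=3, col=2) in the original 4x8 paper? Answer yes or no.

Op 1 fold_down: fold axis h@2; visible region now rows[2,4) x cols[0,8) = 2x8
Op 2 fold_up: fold axis h@3; visible region now rows[2,3) x cols[0,8) = 1x8
Op 3 fold_left: fold axis v@4; visible region now rows[2,3) x cols[0,4) = 1x4
Op 4 fold_right: fold axis v@2; visible region now rows[2,3) x cols[2,4) = 1x2
Op 5 cut(0, 0): punch at orig (2,2); cuts so far [(2, 2)]; region rows[2,3) x cols[2,4) = 1x2
Op 6 cut(0, 1): punch at orig (2,3); cuts so far [(2, 2), (2, 3)]; region rows[2,3) x cols[2,4) = 1x2
Unfold 1 (reflect across v@2): 4 holes -> [(2, 0), (2, 1), (2, 2), (2, 3)]
Unfold 2 (reflect across v@4): 8 holes -> [(2, 0), (2, 1), (2, 2), (2, 3), (2, 4), (2, 5), (2, 6), (2, 7)]
Unfold 3 (reflect across h@3): 16 holes -> [(2, 0), (2, 1), (2, 2), (2, 3), (2, 4), (2, 5), (2, 6), (2, 7), (3, 0), (3, 1), (3, 2), (3, 3), (3, 4), (3, 5), (3, 6), (3, 7)]
Unfold 4 (reflect across h@2): 32 holes -> [(0, 0), (0, 1), (0, 2), (0, 3), (0, 4), (0, 5), (0, 6), (0, 7), (1, 0), (1, 1), (1, 2), (1, 3), (1, 4), (1, 5), (1, 6), (1, 7), (2, 0), (2, 1), (2, 2), (2, 3), (2, 4), (2, 5), (2, 6), (2, 7), (3, 0), (3, 1), (3, 2), (3, 3), (3, 4), (3, 5), (3, 6), (3, 7)]
Holes: [(0, 0), (0, 1), (0, 2), (0, 3), (0, 4), (0, 5), (0, 6), (0, 7), (1, 0), (1, 1), (1, 2), (1, 3), (1, 4), (1, 5), (1, 6), (1, 7), (2, 0), (2, 1), (2, 2), (2, 3), (2, 4), (2, 5), (2, 6), (2, 7), (3, 0), (3, 1), (3, 2), (3, 3), (3, 4), (3, 5), (3, 6), (3, 7)]

Answer: yes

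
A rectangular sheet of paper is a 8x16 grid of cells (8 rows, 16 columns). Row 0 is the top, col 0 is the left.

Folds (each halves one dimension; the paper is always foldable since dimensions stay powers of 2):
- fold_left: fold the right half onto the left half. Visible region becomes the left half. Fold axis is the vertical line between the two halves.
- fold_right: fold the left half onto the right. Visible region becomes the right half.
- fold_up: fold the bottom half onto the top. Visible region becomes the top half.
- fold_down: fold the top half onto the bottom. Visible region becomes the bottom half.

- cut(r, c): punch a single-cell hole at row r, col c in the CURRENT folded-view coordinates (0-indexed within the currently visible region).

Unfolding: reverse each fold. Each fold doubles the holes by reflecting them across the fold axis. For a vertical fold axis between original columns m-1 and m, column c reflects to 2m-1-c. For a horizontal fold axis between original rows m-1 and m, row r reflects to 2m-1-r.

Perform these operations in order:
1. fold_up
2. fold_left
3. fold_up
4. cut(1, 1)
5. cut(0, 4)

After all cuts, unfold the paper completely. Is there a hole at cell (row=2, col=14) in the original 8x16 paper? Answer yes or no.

Op 1 fold_up: fold axis h@4; visible region now rows[0,4) x cols[0,16) = 4x16
Op 2 fold_left: fold axis v@8; visible region now rows[0,4) x cols[0,8) = 4x8
Op 3 fold_up: fold axis h@2; visible region now rows[0,2) x cols[0,8) = 2x8
Op 4 cut(1, 1): punch at orig (1,1); cuts so far [(1, 1)]; region rows[0,2) x cols[0,8) = 2x8
Op 5 cut(0, 4): punch at orig (0,4); cuts so far [(0, 4), (1, 1)]; region rows[0,2) x cols[0,8) = 2x8
Unfold 1 (reflect across h@2): 4 holes -> [(0, 4), (1, 1), (2, 1), (3, 4)]
Unfold 2 (reflect across v@8): 8 holes -> [(0, 4), (0, 11), (1, 1), (1, 14), (2, 1), (2, 14), (3, 4), (3, 11)]
Unfold 3 (reflect across h@4): 16 holes -> [(0, 4), (0, 11), (1, 1), (1, 14), (2, 1), (2, 14), (3, 4), (3, 11), (4, 4), (4, 11), (5, 1), (5, 14), (6, 1), (6, 14), (7, 4), (7, 11)]
Holes: [(0, 4), (0, 11), (1, 1), (1, 14), (2, 1), (2, 14), (3, 4), (3, 11), (4, 4), (4, 11), (5, 1), (5, 14), (6, 1), (6, 14), (7, 4), (7, 11)]

Answer: yes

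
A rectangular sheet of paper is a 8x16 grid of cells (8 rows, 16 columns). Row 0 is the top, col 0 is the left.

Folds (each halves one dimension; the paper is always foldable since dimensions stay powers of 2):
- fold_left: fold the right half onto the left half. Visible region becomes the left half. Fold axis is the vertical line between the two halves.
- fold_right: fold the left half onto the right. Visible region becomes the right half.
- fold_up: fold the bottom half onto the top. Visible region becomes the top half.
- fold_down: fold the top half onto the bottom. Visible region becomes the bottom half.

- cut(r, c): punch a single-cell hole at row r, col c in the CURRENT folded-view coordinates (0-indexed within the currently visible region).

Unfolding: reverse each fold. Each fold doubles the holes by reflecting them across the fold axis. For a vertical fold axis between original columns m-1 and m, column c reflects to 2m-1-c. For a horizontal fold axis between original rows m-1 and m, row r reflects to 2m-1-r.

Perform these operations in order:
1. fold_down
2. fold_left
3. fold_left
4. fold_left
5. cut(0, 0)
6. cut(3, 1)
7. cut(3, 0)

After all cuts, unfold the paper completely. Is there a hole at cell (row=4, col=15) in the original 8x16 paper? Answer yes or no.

Op 1 fold_down: fold axis h@4; visible region now rows[4,8) x cols[0,16) = 4x16
Op 2 fold_left: fold axis v@8; visible region now rows[4,8) x cols[0,8) = 4x8
Op 3 fold_left: fold axis v@4; visible region now rows[4,8) x cols[0,4) = 4x4
Op 4 fold_left: fold axis v@2; visible region now rows[4,8) x cols[0,2) = 4x2
Op 5 cut(0, 0): punch at orig (4,0); cuts so far [(4, 0)]; region rows[4,8) x cols[0,2) = 4x2
Op 6 cut(3, 1): punch at orig (7,1); cuts so far [(4, 0), (7, 1)]; region rows[4,8) x cols[0,2) = 4x2
Op 7 cut(3, 0): punch at orig (7,0); cuts so far [(4, 0), (7, 0), (7, 1)]; region rows[4,8) x cols[0,2) = 4x2
Unfold 1 (reflect across v@2): 6 holes -> [(4, 0), (4, 3), (7, 0), (7, 1), (7, 2), (7, 3)]
Unfold 2 (reflect across v@4): 12 holes -> [(4, 0), (4, 3), (4, 4), (4, 7), (7, 0), (7, 1), (7, 2), (7, 3), (7, 4), (7, 5), (7, 6), (7, 7)]
Unfold 3 (reflect across v@8): 24 holes -> [(4, 0), (4, 3), (4, 4), (4, 7), (4, 8), (4, 11), (4, 12), (4, 15), (7, 0), (7, 1), (7, 2), (7, 3), (7, 4), (7, 5), (7, 6), (7, 7), (7, 8), (7, 9), (7, 10), (7, 11), (7, 12), (7, 13), (7, 14), (7, 15)]
Unfold 4 (reflect across h@4): 48 holes -> [(0, 0), (0, 1), (0, 2), (0, 3), (0, 4), (0, 5), (0, 6), (0, 7), (0, 8), (0, 9), (0, 10), (0, 11), (0, 12), (0, 13), (0, 14), (0, 15), (3, 0), (3, 3), (3, 4), (3, 7), (3, 8), (3, 11), (3, 12), (3, 15), (4, 0), (4, 3), (4, 4), (4, 7), (4, 8), (4, 11), (4, 12), (4, 15), (7, 0), (7, 1), (7, 2), (7, 3), (7, 4), (7, 5), (7, 6), (7, 7), (7, 8), (7, 9), (7, 10), (7, 11), (7, 12), (7, 13), (7, 14), (7, 15)]
Holes: [(0, 0), (0, 1), (0, 2), (0, 3), (0, 4), (0, 5), (0, 6), (0, 7), (0, 8), (0, 9), (0, 10), (0, 11), (0, 12), (0, 13), (0, 14), (0, 15), (3, 0), (3, 3), (3, 4), (3, 7), (3, 8), (3, 11), (3, 12), (3, 15), (4, 0), (4, 3), (4, 4), (4, 7), (4, 8), (4, 11), (4, 12), (4, 15), (7, 0), (7, 1), (7, 2), (7, 3), (7, 4), (7, 5), (7, 6), (7, 7), (7, 8), (7, 9), (7, 10), (7, 11), (7, 12), (7, 13), (7, 14), (7, 15)]

Answer: yes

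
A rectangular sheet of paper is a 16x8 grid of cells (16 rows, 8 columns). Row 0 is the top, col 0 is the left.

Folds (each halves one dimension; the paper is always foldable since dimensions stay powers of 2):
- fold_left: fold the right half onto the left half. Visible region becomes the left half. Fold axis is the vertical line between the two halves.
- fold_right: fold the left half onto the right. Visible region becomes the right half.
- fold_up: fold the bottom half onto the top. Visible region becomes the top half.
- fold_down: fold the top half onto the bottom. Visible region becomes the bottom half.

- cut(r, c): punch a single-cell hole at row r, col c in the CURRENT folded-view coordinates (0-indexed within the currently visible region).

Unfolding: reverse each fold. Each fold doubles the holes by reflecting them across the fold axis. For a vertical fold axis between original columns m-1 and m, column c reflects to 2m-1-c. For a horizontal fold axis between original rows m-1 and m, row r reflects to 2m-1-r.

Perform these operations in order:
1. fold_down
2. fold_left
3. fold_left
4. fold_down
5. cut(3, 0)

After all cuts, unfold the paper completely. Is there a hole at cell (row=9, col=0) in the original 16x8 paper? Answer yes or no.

Op 1 fold_down: fold axis h@8; visible region now rows[8,16) x cols[0,8) = 8x8
Op 2 fold_left: fold axis v@4; visible region now rows[8,16) x cols[0,4) = 8x4
Op 3 fold_left: fold axis v@2; visible region now rows[8,16) x cols[0,2) = 8x2
Op 4 fold_down: fold axis h@12; visible region now rows[12,16) x cols[0,2) = 4x2
Op 5 cut(3, 0): punch at orig (15,0); cuts so far [(15, 0)]; region rows[12,16) x cols[0,2) = 4x2
Unfold 1 (reflect across h@12): 2 holes -> [(8, 0), (15, 0)]
Unfold 2 (reflect across v@2): 4 holes -> [(8, 0), (8, 3), (15, 0), (15, 3)]
Unfold 3 (reflect across v@4): 8 holes -> [(8, 0), (8, 3), (8, 4), (8, 7), (15, 0), (15, 3), (15, 4), (15, 7)]
Unfold 4 (reflect across h@8): 16 holes -> [(0, 0), (0, 3), (0, 4), (0, 7), (7, 0), (7, 3), (7, 4), (7, 7), (8, 0), (8, 3), (8, 4), (8, 7), (15, 0), (15, 3), (15, 4), (15, 7)]
Holes: [(0, 0), (0, 3), (0, 4), (0, 7), (7, 0), (7, 3), (7, 4), (7, 7), (8, 0), (8, 3), (8, 4), (8, 7), (15, 0), (15, 3), (15, 4), (15, 7)]

Answer: no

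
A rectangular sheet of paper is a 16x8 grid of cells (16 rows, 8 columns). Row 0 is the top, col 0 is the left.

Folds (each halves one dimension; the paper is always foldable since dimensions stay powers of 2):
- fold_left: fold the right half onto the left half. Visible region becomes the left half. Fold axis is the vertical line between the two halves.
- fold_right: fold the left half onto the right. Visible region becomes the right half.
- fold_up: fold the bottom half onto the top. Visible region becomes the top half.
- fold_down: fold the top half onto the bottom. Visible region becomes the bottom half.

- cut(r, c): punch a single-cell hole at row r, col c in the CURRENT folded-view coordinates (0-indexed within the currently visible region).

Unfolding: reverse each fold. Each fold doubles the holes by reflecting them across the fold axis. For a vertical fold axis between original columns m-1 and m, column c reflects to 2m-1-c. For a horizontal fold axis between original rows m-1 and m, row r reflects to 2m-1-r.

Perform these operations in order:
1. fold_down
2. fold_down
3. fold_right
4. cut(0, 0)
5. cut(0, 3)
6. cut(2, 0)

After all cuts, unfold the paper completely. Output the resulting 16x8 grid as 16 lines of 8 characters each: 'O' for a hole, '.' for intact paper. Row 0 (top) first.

Answer: ........
...OO...
........
O..OO..O
O..OO..O
........
...OO...
........
........
...OO...
........
O..OO..O
O..OO..O
........
...OO...
........

Derivation:
Op 1 fold_down: fold axis h@8; visible region now rows[8,16) x cols[0,8) = 8x8
Op 2 fold_down: fold axis h@12; visible region now rows[12,16) x cols[0,8) = 4x8
Op 3 fold_right: fold axis v@4; visible region now rows[12,16) x cols[4,8) = 4x4
Op 4 cut(0, 0): punch at orig (12,4); cuts so far [(12, 4)]; region rows[12,16) x cols[4,8) = 4x4
Op 5 cut(0, 3): punch at orig (12,7); cuts so far [(12, 4), (12, 7)]; region rows[12,16) x cols[4,8) = 4x4
Op 6 cut(2, 0): punch at orig (14,4); cuts so far [(12, 4), (12, 7), (14, 4)]; region rows[12,16) x cols[4,8) = 4x4
Unfold 1 (reflect across v@4): 6 holes -> [(12, 0), (12, 3), (12, 4), (12, 7), (14, 3), (14, 4)]
Unfold 2 (reflect across h@12): 12 holes -> [(9, 3), (9, 4), (11, 0), (11, 3), (11, 4), (11, 7), (12, 0), (12, 3), (12, 4), (12, 7), (14, 3), (14, 4)]
Unfold 3 (reflect across h@8): 24 holes -> [(1, 3), (1, 4), (3, 0), (3, 3), (3, 4), (3, 7), (4, 0), (4, 3), (4, 4), (4, 7), (6, 3), (6, 4), (9, 3), (9, 4), (11, 0), (11, 3), (11, 4), (11, 7), (12, 0), (12, 3), (12, 4), (12, 7), (14, 3), (14, 4)]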